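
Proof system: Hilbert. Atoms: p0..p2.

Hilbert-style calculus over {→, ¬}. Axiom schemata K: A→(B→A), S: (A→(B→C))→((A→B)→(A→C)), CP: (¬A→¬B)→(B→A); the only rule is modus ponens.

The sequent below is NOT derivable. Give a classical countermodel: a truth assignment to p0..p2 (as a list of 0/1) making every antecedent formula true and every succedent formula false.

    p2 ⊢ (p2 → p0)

Truth-table refutation:
  v=000: Γ:[p2=F] Δ:[(p2 → p0)=T] refutes=False
  v=001: Γ:[p2=T] Δ:[(p2 → p0)=F] refutes=True  ← countermodel

Result: [0, 0, 1]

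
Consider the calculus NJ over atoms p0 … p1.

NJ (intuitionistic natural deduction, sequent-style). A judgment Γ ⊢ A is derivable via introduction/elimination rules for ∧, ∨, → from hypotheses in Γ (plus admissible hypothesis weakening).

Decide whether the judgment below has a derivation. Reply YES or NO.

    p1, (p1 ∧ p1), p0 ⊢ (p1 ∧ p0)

Proof tree:
[∧I] p1, (p1 ∧ p1), p0 ⊢ (p1 ∧ p0)
  [Ax] p1 ⊢ p1
  [Wk] p0, p0, (p1 ∧ p1) ⊢ p0
    [Wk] p0, p0 ⊢ p0
      [Ax] p0 ⊢ p0

Result: YES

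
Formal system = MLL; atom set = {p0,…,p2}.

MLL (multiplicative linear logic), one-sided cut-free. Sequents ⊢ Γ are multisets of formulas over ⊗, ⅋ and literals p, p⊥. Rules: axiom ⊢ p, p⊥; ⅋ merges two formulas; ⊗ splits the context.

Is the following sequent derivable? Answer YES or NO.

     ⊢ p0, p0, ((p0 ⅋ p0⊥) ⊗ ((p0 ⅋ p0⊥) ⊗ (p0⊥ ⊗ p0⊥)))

Proof tree:
[⊗]  ⊢ p0, p0, ((p0 ⅋ p0⊥) ⊗ ((p0 ⅋ p0⊥) ⊗ (p0⊥ ⊗ p0⊥)))
  [⅋]  ⊢ (p0 ⅋ p0⊥)
    [Ax]  ⊢ p0, p0⊥
  [⊗]  ⊢ p0, p0, ((p0 ⅋ p0⊥) ⊗ (p0⊥ ⊗ p0⊥))
    [⅋]  ⊢ (p0 ⅋ p0⊥)
      [Ax]  ⊢ p0, p0⊥
    [⊗]  ⊢ p0, p0, (p0⊥ ⊗ p0⊥)
      [Ax]  ⊢ p0, p0⊥
      [Ax]  ⊢ p0, p0⊥

Result: YES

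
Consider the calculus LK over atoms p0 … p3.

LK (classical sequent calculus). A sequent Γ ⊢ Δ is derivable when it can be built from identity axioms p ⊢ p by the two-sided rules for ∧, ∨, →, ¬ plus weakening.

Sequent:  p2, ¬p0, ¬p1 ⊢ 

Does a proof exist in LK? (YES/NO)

Search for a countermodel by truth-table:
  v=0000: Γ:[p2=F, ¬p0=T, ¬p1=T] Δ:[] refutes=False
  v=0001: Γ:[p2=F, ¬p0=T, ¬p1=T] Δ:[] refutes=False
  v=0010: Γ:[p2=T, ¬p0=T, ¬p1=T] Δ:[] refutes=True  ← countermodel

Result: NO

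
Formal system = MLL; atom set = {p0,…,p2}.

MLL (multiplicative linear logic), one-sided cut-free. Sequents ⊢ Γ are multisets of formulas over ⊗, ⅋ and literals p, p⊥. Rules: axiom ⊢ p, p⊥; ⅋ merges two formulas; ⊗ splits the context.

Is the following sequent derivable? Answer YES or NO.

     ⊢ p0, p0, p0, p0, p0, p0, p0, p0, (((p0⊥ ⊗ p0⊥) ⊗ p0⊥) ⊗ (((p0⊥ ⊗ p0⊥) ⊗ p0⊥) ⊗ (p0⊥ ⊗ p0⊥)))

Derivation (root first):
[⊗]  ⊢ p0, p0, p0, p0, p0, p0, p0, p0, (((p0⊥ ⊗ p0⊥) ⊗ p0⊥) ⊗ (((p0⊥ ⊗ p0⊥) ⊗ p0⊥) ⊗ (p0⊥ ⊗ p0⊥)))
  [⊗]  ⊢ p0, p0, p0, ((p0⊥ ⊗ p0⊥) ⊗ p0⊥)
    [⊗]  ⊢ p0, p0, (p0⊥ ⊗ p0⊥)
      [Ax]  ⊢ p0, p0⊥
      [Ax]  ⊢ p0, p0⊥
    [Ax]  ⊢ p0, p0⊥
  [⊗]  ⊢ p0, p0, p0, p0, p0, (((p0⊥ ⊗ p0⊥) ⊗ p0⊥) ⊗ (p0⊥ ⊗ p0⊥))
    [⊗]  ⊢ p0, p0, p0, ((p0⊥ ⊗ p0⊥) ⊗ p0⊥)
      [⊗]  ⊢ p0, p0, (p0⊥ ⊗ p0⊥)
        [Ax]  ⊢ p0, p0⊥
        [Ax]  ⊢ p0, p0⊥
      [Ax]  ⊢ p0, p0⊥
    [⊗]  ⊢ p0, p0, (p0⊥ ⊗ p0⊥)
      [Ax]  ⊢ p0, p0⊥
      [Ax]  ⊢ p0, p0⊥

Result: YES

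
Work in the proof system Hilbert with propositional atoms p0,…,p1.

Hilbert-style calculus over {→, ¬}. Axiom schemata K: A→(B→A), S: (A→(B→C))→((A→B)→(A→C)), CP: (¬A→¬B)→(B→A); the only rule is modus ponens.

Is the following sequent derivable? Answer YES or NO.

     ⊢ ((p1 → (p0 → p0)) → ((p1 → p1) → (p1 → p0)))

Enumerate valuations to refute Γ ⊢ Δ:
  v=00: Γ:[] Δ:[((p1 → (p0 → p0)) → ((p1 → p1) → (p1 → p0)))=T] refutes=False
  v=01: Γ:[] Δ:[((p1 → (p0 → p0)) → ((p1 → p1) → (p1 → p0)))=F] refutes=True  ← countermodel

Result: NO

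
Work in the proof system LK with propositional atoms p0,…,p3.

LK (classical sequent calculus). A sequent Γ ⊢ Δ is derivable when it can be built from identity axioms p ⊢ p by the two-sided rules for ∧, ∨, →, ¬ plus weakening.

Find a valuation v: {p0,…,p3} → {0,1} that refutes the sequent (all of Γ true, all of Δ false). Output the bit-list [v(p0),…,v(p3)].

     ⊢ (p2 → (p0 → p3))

Enumerate valuations to refute Γ ⊢ Δ:
  v=0000: Γ:[] Δ:[(p2 → (p0 → p3))=T] refutes=False
  v=0001: Γ:[] Δ:[(p2 → (p0 → p3))=T] refutes=False
  v=0010: Γ:[] Δ:[(p2 → (p0 → p3))=T] refutes=False
  v=0011: Γ:[] Δ:[(p2 → (p0 → p3))=T] refutes=False
  v=0100: Γ:[] Δ:[(p2 → (p0 → p3))=T] refutes=False
  v=0101: Γ:[] Δ:[(p2 → (p0 → p3))=T] refutes=False
  v=0110: Γ:[] Δ:[(p2 → (p0 → p3))=T] refutes=False
  v=0111: Γ:[] Δ:[(p2 → (p0 → p3))=T] refutes=False
  v=1000: Γ:[] Δ:[(p2 → (p0 → p3))=T] refutes=False
  v=1001: Γ:[] Δ:[(p2 → (p0 → p3))=T] refutes=False
  v=1010: Γ:[] Δ:[(p2 → (p0 → p3))=F] refutes=True  ← countermodel

Result: [1, 0, 1, 0]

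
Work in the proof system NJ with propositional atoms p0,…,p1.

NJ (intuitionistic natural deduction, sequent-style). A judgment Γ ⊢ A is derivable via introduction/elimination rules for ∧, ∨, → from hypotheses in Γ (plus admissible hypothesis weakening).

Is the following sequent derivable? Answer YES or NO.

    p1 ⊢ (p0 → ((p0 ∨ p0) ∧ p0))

Proof tree:
[→I] p1 ⊢ (p0 → ((p0 ∨ p0) ∧ p0))
  [∧I] p1, p0 ⊢ ((p0 ∨ p0) ∧ p0)
    [∨I₂] p0 ⊢ (p0 ∨ p0)
      [Ax] p0 ⊢ p0
    [Wk] p0, p1, p0 ⊢ p0
      [Wk] p0, p1 ⊢ p0
        [Ax] p0 ⊢ p0

Result: YES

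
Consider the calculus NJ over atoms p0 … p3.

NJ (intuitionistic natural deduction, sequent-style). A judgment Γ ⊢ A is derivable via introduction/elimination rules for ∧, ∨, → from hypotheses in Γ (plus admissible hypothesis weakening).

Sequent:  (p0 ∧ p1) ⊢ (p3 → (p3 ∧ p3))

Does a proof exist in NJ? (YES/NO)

Derivation trace:
[→I] (p0 ∧ p1) ⊢ (p3 → (p3 ∧ p3))
  [Wk] p3, (p0 ∧ p1) ⊢ (p3 ∧ p3)
    [∧I] p3 ⊢ (p3 ∧ p3)
      [Ax] p3 ⊢ p3
      [Ax] p3 ⊢ p3

Result: YES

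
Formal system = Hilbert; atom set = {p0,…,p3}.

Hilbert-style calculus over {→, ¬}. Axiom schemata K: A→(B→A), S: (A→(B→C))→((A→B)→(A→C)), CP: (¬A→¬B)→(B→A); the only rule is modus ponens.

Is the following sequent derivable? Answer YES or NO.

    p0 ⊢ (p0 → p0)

Proof tree:
[MP] p0 ⊢ (p0 → p0)
  [K]  ⊢ (p0 → (p0 → p0))
  [MP] p0 ⊢ p0
    [MP] p0 ⊢ (p0 → p0)
      [K]  ⊢ (p0 → (p0 → p0))
      [Hyp] p0 ⊢ p0
    [Hyp] p0 ⊢ p0

Result: YES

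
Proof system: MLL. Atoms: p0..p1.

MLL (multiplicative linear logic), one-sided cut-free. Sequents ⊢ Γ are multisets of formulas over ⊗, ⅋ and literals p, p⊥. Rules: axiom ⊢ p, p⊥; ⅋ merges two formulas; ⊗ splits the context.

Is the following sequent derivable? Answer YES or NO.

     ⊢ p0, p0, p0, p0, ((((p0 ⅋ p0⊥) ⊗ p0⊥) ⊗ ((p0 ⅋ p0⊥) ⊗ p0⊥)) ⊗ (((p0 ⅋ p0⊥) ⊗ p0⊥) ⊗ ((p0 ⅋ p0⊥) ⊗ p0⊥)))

Derivation (root first):
[⊗]  ⊢ p0, p0, p0, p0, ((((p0 ⅋ p0⊥) ⊗ p0⊥) ⊗ ((p0 ⅋ p0⊥) ⊗ p0⊥)) ⊗ (((p0 ⅋ p0⊥) ⊗ p0⊥) ⊗ ((p0 ⅋ p0⊥) ⊗ p0⊥)))
  [⊗]  ⊢ p0, p0, (((p0 ⅋ p0⊥) ⊗ p0⊥) ⊗ ((p0 ⅋ p0⊥) ⊗ p0⊥))
    [⊗]  ⊢ p0, ((p0 ⅋ p0⊥) ⊗ p0⊥)
      [⅋]  ⊢ (p0 ⅋ p0⊥)
        [Ax]  ⊢ p0, p0⊥
      [Ax]  ⊢ p0, p0⊥
    [⊗]  ⊢ p0, ((p0 ⅋ p0⊥) ⊗ p0⊥)
      [⅋]  ⊢ (p0 ⅋ p0⊥)
        [Ax]  ⊢ p0, p0⊥
      [Ax]  ⊢ p0, p0⊥
  [⊗]  ⊢ p0, p0, (((p0 ⅋ p0⊥) ⊗ p0⊥) ⊗ ((p0 ⅋ p0⊥) ⊗ p0⊥))
    [⊗]  ⊢ p0, ((p0 ⅋ p0⊥) ⊗ p0⊥)
      [⅋]  ⊢ (p0 ⅋ p0⊥)
        [Ax]  ⊢ p0, p0⊥
      [Ax]  ⊢ p0, p0⊥
    [⊗]  ⊢ p0, ((p0 ⅋ p0⊥) ⊗ p0⊥)
      [⅋]  ⊢ (p0 ⅋ p0⊥)
        [Ax]  ⊢ p0, p0⊥
      [Ax]  ⊢ p0, p0⊥

Result: YES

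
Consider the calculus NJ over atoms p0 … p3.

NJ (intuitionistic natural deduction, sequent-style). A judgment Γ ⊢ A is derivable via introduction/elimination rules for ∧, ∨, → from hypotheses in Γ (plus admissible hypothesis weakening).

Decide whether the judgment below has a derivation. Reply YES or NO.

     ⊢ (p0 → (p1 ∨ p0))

Proof tree:
[→I]  ⊢ (p0 → (p1 ∨ p0))
  [∨I₂] p0 ⊢ (p1 ∨ p0)
    [Ax] p0 ⊢ p0

Result: YES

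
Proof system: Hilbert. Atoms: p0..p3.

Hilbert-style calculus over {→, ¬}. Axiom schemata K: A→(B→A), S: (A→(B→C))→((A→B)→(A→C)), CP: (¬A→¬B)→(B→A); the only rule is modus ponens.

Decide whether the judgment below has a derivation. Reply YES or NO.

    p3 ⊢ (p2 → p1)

Truth-table refutation:
  v=0000: Γ:[p3=F] Δ:[(p2 → p1)=T] refutes=False
  v=0001: Γ:[p3=T] Δ:[(p2 → p1)=T] refutes=False
  v=0010: Γ:[p3=F] Δ:[(p2 → p1)=F] refutes=False
  v=0011: Γ:[p3=T] Δ:[(p2 → p1)=F] refutes=True  ← countermodel

Result: NO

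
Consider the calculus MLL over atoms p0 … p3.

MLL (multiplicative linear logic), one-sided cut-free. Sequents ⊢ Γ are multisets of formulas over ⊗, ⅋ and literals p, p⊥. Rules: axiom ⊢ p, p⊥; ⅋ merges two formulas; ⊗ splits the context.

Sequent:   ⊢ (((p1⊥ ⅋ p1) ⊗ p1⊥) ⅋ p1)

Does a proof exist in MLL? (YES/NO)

Proof tree:
[⅋]  ⊢ (((p1⊥ ⅋ p1) ⊗ p1⊥) ⅋ p1)
  [⊗]  ⊢ p1, ((p1⊥ ⅋ p1) ⊗ p1⊥)
    [⅋]  ⊢ (p1⊥ ⅋ p1)
      [Ax]  ⊢ p1, p1⊥
    [Ax]  ⊢ p1, p1⊥

Result: YES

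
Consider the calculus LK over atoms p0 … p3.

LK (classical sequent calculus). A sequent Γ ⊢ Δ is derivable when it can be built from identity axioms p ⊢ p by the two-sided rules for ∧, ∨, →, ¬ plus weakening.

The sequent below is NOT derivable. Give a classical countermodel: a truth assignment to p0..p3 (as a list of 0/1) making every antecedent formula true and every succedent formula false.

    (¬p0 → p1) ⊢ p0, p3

Truth-table refutation:
  v=0000: Γ:[(¬p0 → p1)=F] Δ:[p0=F, p3=F] refutes=False
  v=0001: Γ:[(¬p0 → p1)=F] Δ:[p0=F, p3=T] refutes=False
  v=0010: Γ:[(¬p0 → p1)=F] Δ:[p0=F, p3=F] refutes=False
  v=0011: Γ:[(¬p0 → p1)=F] Δ:[p0=F, p3=T] refutes=False
  v=0100: Γ:[(¬p0 → p1)=T] Δ:[p0=F, p3=F] refutes=True  ← countermodel

Result: [0, 1, 0, 0]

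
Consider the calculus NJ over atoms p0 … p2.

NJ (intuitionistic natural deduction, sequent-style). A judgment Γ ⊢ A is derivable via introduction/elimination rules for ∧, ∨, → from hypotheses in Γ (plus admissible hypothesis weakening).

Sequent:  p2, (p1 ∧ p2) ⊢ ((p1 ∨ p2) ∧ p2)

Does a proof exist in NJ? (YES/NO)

Proof tree:
[∧I] p2, (p1 ∧ p2) ⊢ ((p1 ∨ p2) ∧ p2)
  [∨I₂] p2, (p1 ∧ p2) ⊢ (p1 ∨ p2)
    [Wk] p2, (p1 ∧ p2) ⊢ p2
      [Ax] p2 ⊢ p2
  [Wk] p2, (p1 ∧ p2) ⊢ p2
    [Ax] p2 ⊢ p2

Result: YES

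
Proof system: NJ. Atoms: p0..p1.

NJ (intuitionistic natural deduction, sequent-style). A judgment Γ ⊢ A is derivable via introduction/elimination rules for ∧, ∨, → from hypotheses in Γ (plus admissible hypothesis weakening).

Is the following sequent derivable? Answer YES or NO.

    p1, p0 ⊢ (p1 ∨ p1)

Proof tree:
[Wk] p1, p0 ⊢ (p1 ∨ p1)
  [∨I₁] p1 ⊢ (p1 ∨ p1)
    [Ax] p1 ⊢ p1

Result: YES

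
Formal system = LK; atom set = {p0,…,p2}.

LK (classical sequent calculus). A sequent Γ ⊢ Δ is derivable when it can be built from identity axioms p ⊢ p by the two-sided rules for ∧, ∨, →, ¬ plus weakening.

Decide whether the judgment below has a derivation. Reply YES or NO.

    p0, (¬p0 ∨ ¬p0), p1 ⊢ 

Derivation trace:
[WL] p0, (¬p0 ∨ ¬p0), p1 ⊢ 
  [∨L] p0, (¬p0 ∨ ¬p0) ⊢ 
    [¬L] p0, ¬p0 ⊢ 
      [Ax] p0 ⊢ p0
    [¬L] p0, ¬p0 ⊢ 
      [Ax] p0 ⊢ p0

Result: YES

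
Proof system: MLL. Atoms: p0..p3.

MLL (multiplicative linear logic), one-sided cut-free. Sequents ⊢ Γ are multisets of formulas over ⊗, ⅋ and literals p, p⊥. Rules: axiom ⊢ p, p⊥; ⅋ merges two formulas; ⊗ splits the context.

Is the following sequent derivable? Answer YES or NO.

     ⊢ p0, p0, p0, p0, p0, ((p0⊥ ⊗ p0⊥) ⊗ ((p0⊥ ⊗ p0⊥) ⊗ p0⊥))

Proof tree:
[⊗]  ⊢ p0, p0, p0, p0, p0, ((p0⊥ ⊗ p0⊥) ⊗ ((p0⊥ ⊗ p0⊥) ⊗ p0⊥))
  [⊗]  ⊢ p0, p0, (p0⊥ ⊗ p0⊥)
    [Ax]  ⊢ p0, p0⊥
    [Ax]  ⊢ p0, p0⊥
  [⊗]  ⊢ p0, p0, p0, ((p0⊥ ⊗ p0⊥) ⊗ p0⊥)
    [⊗]  ⊢ p0, p0, (p0⊥ ⊗ p0⊥)
      [Ax]  ⊢ p0, p0⊥
      [Ax]  ⊢ p0, p0⊥
    [Ax]  ⊢ p0, p0⊥

Result: YES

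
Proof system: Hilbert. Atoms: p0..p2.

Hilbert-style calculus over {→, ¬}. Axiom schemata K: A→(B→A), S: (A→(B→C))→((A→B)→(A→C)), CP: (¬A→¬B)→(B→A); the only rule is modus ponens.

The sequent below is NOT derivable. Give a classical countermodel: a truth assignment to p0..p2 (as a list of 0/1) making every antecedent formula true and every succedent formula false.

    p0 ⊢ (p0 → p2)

Truth-table refutation:
  v=000: Γ:[p0=F] Δ:[(p0 → p2)=T] refutes=False
  v=001: Γ:[p0=F] Δ:[(p0 → p2)=T] refutes=False
  v=010: Γ:[p0=F] Δ:[(p0 → p2)=T] refutes=False
  v=011: Γ:[p0=F] Δ:[(p0 → p2)=T] refutes=False
  v=100: Γ:[p0=T] Δ:[(p0 → p2)=F] refutes=True  ← countermodel

Result: [1, 0, 0]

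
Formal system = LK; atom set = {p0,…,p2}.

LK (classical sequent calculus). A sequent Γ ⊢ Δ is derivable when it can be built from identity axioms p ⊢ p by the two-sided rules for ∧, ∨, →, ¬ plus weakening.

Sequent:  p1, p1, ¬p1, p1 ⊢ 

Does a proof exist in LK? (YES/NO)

Derivation trace:
[WL] p1, p1, ¬p1, p1 ⊢ 
  [¬L] p1, p1, ¬p1 ⊢ 
    [WL] p1, p1 ⊢ p1
      [Ax] p1 ⊢ p1

Result: YES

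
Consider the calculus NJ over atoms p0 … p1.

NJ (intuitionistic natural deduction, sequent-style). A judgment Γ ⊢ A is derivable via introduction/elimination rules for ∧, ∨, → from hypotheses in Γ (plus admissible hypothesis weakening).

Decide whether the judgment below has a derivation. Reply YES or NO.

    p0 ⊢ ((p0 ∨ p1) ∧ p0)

Proof tree:
[∧I] p0 ⊢ ((p0 ∨ p1) ∧ p0)
  [∨I₁] p0 ⊢ (p0 ∨ p1)
    [Ax] p0 ⊢ p0
  [Ax] p0 ⊢ p0

Result: YES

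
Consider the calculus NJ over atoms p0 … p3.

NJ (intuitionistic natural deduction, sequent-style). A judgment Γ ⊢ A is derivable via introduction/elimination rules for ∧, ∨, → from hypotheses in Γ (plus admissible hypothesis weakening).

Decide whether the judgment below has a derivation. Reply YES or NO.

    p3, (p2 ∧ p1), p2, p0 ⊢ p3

Derivation (root first):
[Wk] p3, (p2 ∧ p1), p2, p0 ⊢ p3
  [Wk] p3, (p2 ∧ p1), p2 ⊢ p3
    [Wk] p3, (p2 ∧ p1) ⊢ p3
      [Ax] p3 ⊢ p3

Result: YES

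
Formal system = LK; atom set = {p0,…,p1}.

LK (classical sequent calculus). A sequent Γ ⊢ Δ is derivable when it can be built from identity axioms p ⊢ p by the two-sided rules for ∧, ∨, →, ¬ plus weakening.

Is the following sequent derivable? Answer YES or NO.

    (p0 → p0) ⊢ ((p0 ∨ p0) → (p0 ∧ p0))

Proof tree:
[→R] (p0 → p0) ⊢ ((p0 ∨ p0) → (p0 ∧ p0))
  [→L] (p0 ∨ p0), (p0 → p0) ⊢ (p0 ∧ p0)
    [∨L] (p0 ∨ p0) ⊢ p0
      [Ax] p0 ⊢ p0
      [Ax] p0 ⊢ p0
    [∧R] p0 ⊢ (p0 ∧ p0)
      [Ax] p0 ⊢ p0
      [Ax] p0 ⊢ p0

Result: YES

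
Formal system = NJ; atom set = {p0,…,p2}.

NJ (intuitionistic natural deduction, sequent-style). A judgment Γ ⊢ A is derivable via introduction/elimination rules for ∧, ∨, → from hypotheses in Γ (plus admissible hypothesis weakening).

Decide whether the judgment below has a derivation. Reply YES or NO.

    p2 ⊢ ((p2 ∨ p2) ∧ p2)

Derivation (root first):
[∧I] p2 ⊢ ((p2 ∨ p2) ∧ p2)
  [∨I₂] p2 ⊢ (p2 ∨ p2)
    [Ax] p2 ⊢ p2
  [Ax] p2 ⊢ p2

Result: YES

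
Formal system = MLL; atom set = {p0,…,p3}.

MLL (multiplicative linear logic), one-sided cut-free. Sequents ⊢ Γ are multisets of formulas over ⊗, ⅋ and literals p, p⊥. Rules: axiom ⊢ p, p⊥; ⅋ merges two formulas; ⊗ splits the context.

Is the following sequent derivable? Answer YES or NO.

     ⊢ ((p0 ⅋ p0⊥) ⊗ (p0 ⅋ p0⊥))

Derivation trace:
[⊗]  ⊢ ((p0 ⅋ p0⊥) ⊗ (p0 ⅋ p0⊥))
  [⅋]  ⊢ (p0 ⅋ p0⊥)
    [Ax]  ⊢ p0, p0⊥
  [⅋]  ⊢ (p0 ⅋ p0⊥)
    [Ax]  ⊢ p0, p0⊥

Result: YES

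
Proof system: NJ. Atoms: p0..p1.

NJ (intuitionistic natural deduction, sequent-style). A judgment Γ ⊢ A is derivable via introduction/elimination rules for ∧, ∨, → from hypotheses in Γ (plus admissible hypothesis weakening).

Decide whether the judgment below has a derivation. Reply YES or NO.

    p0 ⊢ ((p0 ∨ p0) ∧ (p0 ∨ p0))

Derivation (root first):
[∧I] p0 ⊢ ((p0 ∨ p0) ∧ (p0 ∨ p0))
  [∨I₂] p0 ⊢ (p0 ∨ p0)
    [Ax] p0 ⊢ p0
  [∨I₂] p0 ⊢ (p0 ∨ p0)
    [Ax] p0 ⊢ p0

Result: YES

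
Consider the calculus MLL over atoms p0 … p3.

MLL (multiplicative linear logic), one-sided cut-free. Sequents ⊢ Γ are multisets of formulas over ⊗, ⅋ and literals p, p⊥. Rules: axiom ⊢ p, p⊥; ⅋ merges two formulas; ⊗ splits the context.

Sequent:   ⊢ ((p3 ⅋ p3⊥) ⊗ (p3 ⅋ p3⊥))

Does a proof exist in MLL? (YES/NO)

Proof tree:
[⊗]  ⊢ ((p3 ⅋ p3⊥) ⊗ (p3 ⅋ p3⊥))
  [⅋]  ⊢ (p3 ⅋ p3⊥)
    [Ax]  ⊢ p3, p3⊥
  [⅋]  ⊢ (p3 ⅋ p3⊥)
    [Ax]  ⊢ p3, p3⊥

Result: YES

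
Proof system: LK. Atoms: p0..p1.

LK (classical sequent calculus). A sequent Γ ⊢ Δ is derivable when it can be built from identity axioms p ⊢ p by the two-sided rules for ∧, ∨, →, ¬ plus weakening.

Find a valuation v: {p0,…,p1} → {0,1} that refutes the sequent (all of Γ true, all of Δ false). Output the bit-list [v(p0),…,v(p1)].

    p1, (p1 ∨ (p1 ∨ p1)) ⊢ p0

Search for a countermodel by truth-table:
  v=00: Γ:[p1=F, (p1 ∨ (p1 ∨ p1))=F] Δ:[p0=F] refutes=False
  v=01: Γ:[p1=T, (p1 ∨ (p1 ∨ p1))=T] Δ:[p0=F] refutes=True  ← countermodel

Result: [0, 1]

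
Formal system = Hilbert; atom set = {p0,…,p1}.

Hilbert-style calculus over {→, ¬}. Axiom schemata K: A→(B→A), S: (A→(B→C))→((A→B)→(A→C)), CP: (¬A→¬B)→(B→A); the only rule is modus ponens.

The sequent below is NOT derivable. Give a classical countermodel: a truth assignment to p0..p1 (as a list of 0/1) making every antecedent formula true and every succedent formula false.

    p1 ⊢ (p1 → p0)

Truth-table refutation:
  v=00: Γ:[p1=F] Δ:[(p1 → p0)=T] refutes=False
  v=01: Γ:[p1=T] Δ:[(p1 → p0)=F] refutes=True  ← countermodel

Result: [0, 1]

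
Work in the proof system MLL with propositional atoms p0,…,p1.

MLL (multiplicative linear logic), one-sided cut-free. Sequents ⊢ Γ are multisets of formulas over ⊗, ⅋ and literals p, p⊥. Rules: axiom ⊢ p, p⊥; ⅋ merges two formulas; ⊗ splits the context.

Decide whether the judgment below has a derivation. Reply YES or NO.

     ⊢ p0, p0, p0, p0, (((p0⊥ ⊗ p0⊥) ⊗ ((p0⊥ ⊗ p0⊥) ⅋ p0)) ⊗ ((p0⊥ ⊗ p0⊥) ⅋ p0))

Proof tree:
[⊗]  ⊢ p0, p0, p0, p0, (((p0⊥ ⊗ p0⊥) ⊗ ((p0⊥ ⊗ p0⊥) ⅋ p0)) ⊗ ((p0⊥ ⊗ p0⊥) ⅋ p0))
  [⊗]  ⊢ p0, p0, p0, ((p0⊥ ⊗ p0⊥) ⊗ ((p0⊥ ⊗ p0⊥) ⅋ p0))
    [⊗]  ⊢ p0, p0, (p0⊥ ⊗ p0⊥)
      [Ax]  ⊢ p0, p0⊥
      [Ax]  ⊢ p0, p0⊥
    [⅋]  ⊢ p0, ((p0⊥ ⊗ p0⊥) ⅋ p0)
      [⊗]  ⊢ p0, p0, (p0⊥ ⊗ p0⊥)
        [Ax]  ⊢ p0, p0⊥
        [Ax]  ⊢ p0, p0⊥
  [⅋]  ⊢ p0, ((p0⊥ ⊗ p0⊥) ⅋ p0)
    [⊗]  ⊢ p0, p0, (p0⊥ ⊗ p0⊥)
      [Ax]  ⊢ p0, p0⊥
      [Ax]  ⊢ p0, p0⊥

Result: YES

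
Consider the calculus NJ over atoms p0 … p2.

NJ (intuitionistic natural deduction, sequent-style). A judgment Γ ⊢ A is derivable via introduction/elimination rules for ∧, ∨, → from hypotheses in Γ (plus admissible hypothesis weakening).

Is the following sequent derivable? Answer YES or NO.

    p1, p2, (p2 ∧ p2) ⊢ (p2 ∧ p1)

Proof tree:
[∧I] p1, p2, (p2 ∧ p2) ⊢ (p2 ∧ p1)
  [Ax] p2 ⊢ p2
  [Wk] p1, (p2 ∧ p2) ⊢ p1
    [Ax] p1 ⊢ p1

Result: YES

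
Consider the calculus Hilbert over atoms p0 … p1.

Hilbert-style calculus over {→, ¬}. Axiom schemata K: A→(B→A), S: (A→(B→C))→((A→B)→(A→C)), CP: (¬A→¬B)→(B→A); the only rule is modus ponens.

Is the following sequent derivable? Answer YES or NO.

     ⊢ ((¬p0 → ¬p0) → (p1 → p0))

Search for a countermodel by truth-table:
  v=00: Γ:[] Δ:[((¬p0 → ¬p0) → (p1 → p0))=T] refutes=False
  v=01: Γ:[] Δ:[((¬p0 → ¬p0) → (p1 → p0))=F] refutes=True  ← countermodel

Result: NO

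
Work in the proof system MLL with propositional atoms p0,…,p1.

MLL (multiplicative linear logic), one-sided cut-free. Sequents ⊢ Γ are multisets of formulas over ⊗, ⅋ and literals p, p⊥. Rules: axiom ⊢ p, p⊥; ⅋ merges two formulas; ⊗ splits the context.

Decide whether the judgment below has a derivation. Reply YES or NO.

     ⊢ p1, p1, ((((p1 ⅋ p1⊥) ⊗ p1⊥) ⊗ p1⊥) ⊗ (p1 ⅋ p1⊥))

Proof tree:
[⊗]  ⊢ p1, p1, ((((p1 ⅋ p1⊥) ⊗ p1⊥) ⊗ p1⊥) ⊗ (p1 ⅋ p1⊥))
  [⊗]  ⊢ p1, p1, (((p1 ⅋ p1⊥) ⊗ p1⊥) ⊗ p1⊥)
    [⊗]  ⊢ p1, ((p1 ⅋ p1⊥) ⊗ p1⊥)
      [⅋]  ⊢ (p1 ⅋ p1⊥)
        [Ax]  ⊢ p1, p1⊥
      [Ax]  ⊢ p1, p1⊥
    [Ax]  ⊢ p1, p1⊥
  [⅋]  ⊢ (p1 ⅋ p1⊥)
    [Ax]  ⊢ p1, p1⊥

Result: YES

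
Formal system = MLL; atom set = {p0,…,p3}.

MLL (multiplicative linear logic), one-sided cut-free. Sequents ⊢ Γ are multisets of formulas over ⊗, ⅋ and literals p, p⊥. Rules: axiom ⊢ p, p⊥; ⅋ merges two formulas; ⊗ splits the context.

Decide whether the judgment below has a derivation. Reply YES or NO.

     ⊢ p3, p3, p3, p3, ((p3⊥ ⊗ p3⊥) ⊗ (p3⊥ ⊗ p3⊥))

Derivation trace:
[⊗]  ⊢ p3, p3, p3, p3, ((p3⊥ ⊗ p3⊥) ⊗ (p3⊥ ⊗ p3⊥))
  [⊗]  ⊢ p3, p3, (p3⊥ ⊗ p3⊥)
    [Ax]  ⊢ p3, p3⊥
    [Ax]  ⊢ p3, p3⊥
  [⊗]  ⊢ p3, p3, (p3⊥ ⊗ p3⊥)
    [Ax]  ⊢ p3, p3⊥
    [Ax]  ⊢ p3, p3⊥

Result: YES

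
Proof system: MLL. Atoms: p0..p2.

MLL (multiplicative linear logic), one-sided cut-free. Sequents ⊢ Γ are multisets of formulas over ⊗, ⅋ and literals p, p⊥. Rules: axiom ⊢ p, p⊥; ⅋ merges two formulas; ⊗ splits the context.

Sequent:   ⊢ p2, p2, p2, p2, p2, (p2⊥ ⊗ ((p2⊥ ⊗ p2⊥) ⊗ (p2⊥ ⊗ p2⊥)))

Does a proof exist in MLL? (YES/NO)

Derivation trace:
[⊗]  ⊢ p2, p2, p2, p2, p2, (p2⊥ ⊗ ((p2⊥ ⊗ p2⊥) ⊗ (p2⊥ ⊗ p2⊥)))
  [Ax]  ⊢ p2, p2⊥
  [⊗]  ⊢ p2, p2, p2, p2, ((p2⊥ ⊗ p2⊥) ⊗ (p2⊥ ⊗ p2⊥))
    [⊗]  ⊢ p2, p2, (p2⊥ ⊗ p2⊥)
      [Ax]  ⊢ p2, p2⊥
      [Ax]  ⊢ p2, p2⊥
    [⊗]  ⊢ p2, p2, (p2⊥ ⊗ p2⊥)
      [Ax]  ⊢ p2, p2⊥
      [Ax]  ⊢ p2, p2⊥

Result: YES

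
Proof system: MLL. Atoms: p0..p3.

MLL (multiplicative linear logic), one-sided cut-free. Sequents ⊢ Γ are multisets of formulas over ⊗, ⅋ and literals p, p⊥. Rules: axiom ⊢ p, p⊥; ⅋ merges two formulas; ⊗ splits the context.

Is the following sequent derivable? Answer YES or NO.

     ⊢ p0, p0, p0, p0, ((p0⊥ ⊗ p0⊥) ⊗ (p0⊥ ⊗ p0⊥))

Proof tree:
[⊗]  ⊢ p0, p0, p0, p0, ((p0⊥ ⊗ p0⊥) ⊗ (p0⊥ ⊗ p0⊥))
  [⊗]  ⊢ p0, p0, (p0⊥ ⊗ p0⊥)
    [Ax]  ⊢ p0, p0⊥
    [Ax]  ⊢ p0, p0⊥
  [⊗]  ⊢ p0, p0, (p0⊥ ⊗ p0⊥)
    [Ax]  ⊢ p0, p0⊥
    [Ax]  ⊢ p0, p0⊥

Result: YES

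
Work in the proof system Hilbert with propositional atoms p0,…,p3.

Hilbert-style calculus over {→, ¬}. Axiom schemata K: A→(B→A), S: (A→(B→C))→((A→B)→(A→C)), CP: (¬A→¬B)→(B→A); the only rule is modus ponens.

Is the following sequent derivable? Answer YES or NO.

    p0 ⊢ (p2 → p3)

Truth-table refutation:
  v=0000: Γ:[p0=F] Δ:[(p2 → p3)=T] refutes=False
  v=0001: Γ:[p0=F] Δ:[(p2 → p3)=T] refutes=False
  v=0010: Γ:[p0=F] Δ:[(p2 → p3)=F] refutes=False
  v=0011: Γ:[p0=F] Δ:[(p2 → p3)=T] refutes=False
  v=0100: Γ:[p0=F] Δ:[(p2 → p3)=T] refutes=False
  v=0101: Γ:[p0=F] Δ:[(p2 → p3)=T] refutes=False
  v=0110: Γ:[p0=F] Δ:[(p2 → p3)=F] refutes=False
  v=0111: Γ:[p0=F] Δ:[(p2 → p3)=T] refutes=False
  v=1000: Γ:[p0=T] Δ:[(p2 → p3)=T] refutes=False
  v=1001: Γ:[p0=T] Δ:[(p2 → p3)=T] refutes=False
  v=1010: Γ:[p0=T] Δ:[(p2 → p3)=F] refutes=True  ← countermodel

Result: NO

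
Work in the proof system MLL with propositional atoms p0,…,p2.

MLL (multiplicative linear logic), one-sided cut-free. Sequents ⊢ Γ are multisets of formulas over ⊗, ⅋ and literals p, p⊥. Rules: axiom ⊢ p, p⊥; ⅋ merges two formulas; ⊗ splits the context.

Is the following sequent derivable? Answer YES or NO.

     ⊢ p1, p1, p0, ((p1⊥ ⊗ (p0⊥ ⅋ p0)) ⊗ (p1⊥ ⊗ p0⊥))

Derivation (root first):
[⊗]  ⊢ p1, p1, p0, ((p1⊥ ⊗ (p0⊥ ⅋ p0)) ⊗ (p1⊥ ⊗ p0⊥))
  [⊗]  ⊢ p1, (p1⊥ ⊗ (p0⊥ ⅋ p0))
    [Ax]  ⊢ p1, p1⊥
    [⅋]  ⊢ (p0⊥ ⅋ p0)
      [Ax]  ⊢ p0, p0⊥
  [⊗]  ⊢ p1, p0, (p1⊥ ⊗ p0⊥)
    [Ax]  ⊢ p1, p1⊥
    [Ax]  ⊢ p0, p0⊥

Result: YES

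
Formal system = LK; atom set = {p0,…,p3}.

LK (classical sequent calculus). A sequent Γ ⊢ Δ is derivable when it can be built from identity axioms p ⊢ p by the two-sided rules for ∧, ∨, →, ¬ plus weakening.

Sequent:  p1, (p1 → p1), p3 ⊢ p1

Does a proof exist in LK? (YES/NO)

Proof tree:
[WL] p1, (p1 → p1), p3 ⊢ p1
  [→L] p1, (p1 → p1) ⊢ p1
    [Ax] p1 ⊢ p1
    [Ax] p1 ⊢ p1

Result: YES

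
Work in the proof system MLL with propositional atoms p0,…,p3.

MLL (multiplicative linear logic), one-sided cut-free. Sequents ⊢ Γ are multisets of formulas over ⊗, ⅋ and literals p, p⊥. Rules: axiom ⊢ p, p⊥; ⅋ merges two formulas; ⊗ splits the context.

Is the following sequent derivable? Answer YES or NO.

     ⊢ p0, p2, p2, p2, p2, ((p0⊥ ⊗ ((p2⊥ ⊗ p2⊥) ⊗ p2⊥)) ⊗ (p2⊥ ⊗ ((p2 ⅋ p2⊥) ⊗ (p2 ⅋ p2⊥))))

Proof tree:
[⊗]  ⊢ p0, p2, p2, p2, p2, ((p0⊥ ⊗ ((p2⊥ ⊗ p2⊥) ⊗ p2⊥)) ⊗ (p2⊥ ⊗ ((p2 ⅋ p2⊥) ⊗ (p2 ⅋ p2⊥))))
  [⊗]  ⊢ p0, p2, p2, p2, (p0⊥ ⊗ ((p2⊥ ⊗ p2⊥) ⊗ p2⊥))
    [Ax]  ⊢ p0, p0⊥
    [⊗]  ⊢ p2, p2, p2, ((p2⊥ ⊗ p2⊥) ⊗ p2⊥)
      [⊗]  ⊢ p2, p2, (p2⊥ ⊗ p2⊥)
        [Ax]  ⊢ p2, p2⊥
        [Ax]  ⊢ p2, p2⊥
      [Ax]  ⊢ p2, p2⊥
  [⊗]  ⊢ p2, (p2⊥ ⊗ ((p2 ⅋ p2⊥) ⊗ (p2 ⅋ p2⊥)))
    [Ax]  ⊢ p2, p2⊥
    [⊗]  ⊢ ((p2 ⅋ p2⊥) ⊗ (p2 ⅋ p2⊥))
      [⅋]  ⊢ (p2 ⅋ p2⊥)
        [Ax]  ⊢ p2, p2⊥
      [⅋]  ⊢ (p2 ⅋ p2⊥)
        [Ax]  ⊢ p2, p2⊥

Result: YES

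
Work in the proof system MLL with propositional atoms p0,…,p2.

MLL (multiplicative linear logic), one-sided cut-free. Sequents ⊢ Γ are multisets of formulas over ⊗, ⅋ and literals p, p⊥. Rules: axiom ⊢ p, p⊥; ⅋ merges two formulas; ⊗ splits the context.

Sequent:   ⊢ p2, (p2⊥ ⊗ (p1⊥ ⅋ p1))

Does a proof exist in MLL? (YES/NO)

Derivation (root first):
[⊗]  ⊢ p2, (p2⊥ ⊗ (p1⊥ ⅋ p1))
  [Ax]  ⊢ p2, p2⊥
  [⅋]  ⊢ (p1⊥ ⅋ p1)
    [Ax]  ⊢ p1, p1⊥

Result: YES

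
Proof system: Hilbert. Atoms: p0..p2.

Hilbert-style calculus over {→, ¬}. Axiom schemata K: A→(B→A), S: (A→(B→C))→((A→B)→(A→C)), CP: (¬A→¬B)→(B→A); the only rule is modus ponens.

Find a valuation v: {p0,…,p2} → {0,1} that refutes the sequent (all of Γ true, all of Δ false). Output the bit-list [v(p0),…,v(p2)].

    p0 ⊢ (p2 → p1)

Enumerate valuations to refute Γ ⊢ Δ:
  v=000: Γ:[p0=F] Δ:[(p2 → p1)=T] refutes=False
  v=001: Γ:[p0=F] Δ:[(p2 → p1)=F] refutes=False
  v=010: Γ:[p0=F] Δ:[(p2 → p1)=T] refutes=False
  v=011: Γ:[p0=F] Δ:[(p2 → p1)=T] refutes=False
  v=100: Γ:[p0=T] Δ:[(p2 → p1)=T] refutes=False
  v=101: Γ:[p0=T] Δ:[(p2 → p1)=F] refutes=True  ← countermodel

Result: [1, 0, 1]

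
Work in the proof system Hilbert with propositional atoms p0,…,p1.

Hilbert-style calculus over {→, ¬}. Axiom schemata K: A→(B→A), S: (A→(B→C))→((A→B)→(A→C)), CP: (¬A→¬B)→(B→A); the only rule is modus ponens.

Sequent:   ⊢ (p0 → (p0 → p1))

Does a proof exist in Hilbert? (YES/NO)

Enumerate valuations to refute Γ ⊢ Δ:
  v=00: Γ:[] Δ:[(p0 → (p0 → p1))=T] refutes=False
  v=01: Γ:[] Δ:[(p0 → (p0 → p1))=T] refutes=False
  v=10: Γ:[] Δ:[(p0 → (p0 → p1))=F] refutes=True  ← countermodel

Result: NO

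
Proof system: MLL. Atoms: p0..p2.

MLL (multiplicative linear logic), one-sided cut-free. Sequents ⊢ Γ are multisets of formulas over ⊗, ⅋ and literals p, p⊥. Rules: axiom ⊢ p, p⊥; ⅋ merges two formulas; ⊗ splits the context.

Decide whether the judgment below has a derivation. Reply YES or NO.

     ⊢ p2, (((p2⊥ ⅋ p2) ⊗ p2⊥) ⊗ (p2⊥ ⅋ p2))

Derivation (root first):
[⊗]  ⊢ p2, (((p2⊥ ⅋ p2) ⊗ p2⊥) ⊗ (p2⊥ ⅋ p2))
  [⊗]  ⊢ p2, ((p2⊥ ⅋ p2) ⊗ p2⊥)
    [⅋]  ⊢ (p2⊥ ⅋ p2)
      [Ax]  ⊢ p2, p2⊥
    [Ax]  ⊢ p2, p2⊥
  [⅋]  ⊢ (p2⊥ ⅋ p2)
    [Ax]  ⊢ p2, p2⊥

Result: YES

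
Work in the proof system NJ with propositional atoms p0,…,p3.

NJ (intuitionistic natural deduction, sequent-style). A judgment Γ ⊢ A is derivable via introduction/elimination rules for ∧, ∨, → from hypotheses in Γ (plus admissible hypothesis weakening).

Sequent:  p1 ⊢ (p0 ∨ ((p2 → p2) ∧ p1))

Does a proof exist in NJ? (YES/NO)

Derivation trace:
[∨I₂] p1 ⊢ (p0 ∨ ((p2 → p2) ∧ p1))
  [∧I] p1 ⊢ ((p2 → p2) ∧ p1)
    [→I]  ⊢ (p2 → p2)
      [Ax] p2 ⊢ p2
    [Ax] p1 ⊢ p1

Result: YES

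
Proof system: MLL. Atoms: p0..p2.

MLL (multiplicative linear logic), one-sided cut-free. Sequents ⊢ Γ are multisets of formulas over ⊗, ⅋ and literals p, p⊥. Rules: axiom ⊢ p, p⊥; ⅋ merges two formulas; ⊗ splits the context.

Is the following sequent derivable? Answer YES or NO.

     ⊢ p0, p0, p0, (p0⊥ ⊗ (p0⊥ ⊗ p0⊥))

Proof tree:
[⊗]  ⊢ p0, p0, p0, (p0⊥ ⊗ (p0⊥ ⊗ p0⊥))
  [Ax]  ⊢ p0, p0⊥
  [⊗]  ⊢ p0, p0, (p0⊥ ⊗ p0⊥)
    [Ax]  ⊢ p0, p0⊥
    [Ax]  ⊢ p0, p0⊥

Result: YES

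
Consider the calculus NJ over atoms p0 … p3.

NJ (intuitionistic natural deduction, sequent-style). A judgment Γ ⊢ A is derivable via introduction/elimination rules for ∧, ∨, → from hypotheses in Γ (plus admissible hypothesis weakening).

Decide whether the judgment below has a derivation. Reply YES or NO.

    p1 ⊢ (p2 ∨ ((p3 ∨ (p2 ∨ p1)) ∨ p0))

Derivation (root first):
[∨I₂] p1 ⊢ (p2 ∨ ((p3 ∨ (p2 ∨ p1)) ∨ p0))
  [∨I₁] p1 ⊢ ((p3 ∨ (p2 ∨ p1)) ∨ p0)
    [∨I₂] p1 ⊢ (p3 ∨ (p2 ∨ p1))
      [∨I₂] p1 ⊢ (p2 ∨ p1)
        [Ax] p1 ⊢ p1

Result: YES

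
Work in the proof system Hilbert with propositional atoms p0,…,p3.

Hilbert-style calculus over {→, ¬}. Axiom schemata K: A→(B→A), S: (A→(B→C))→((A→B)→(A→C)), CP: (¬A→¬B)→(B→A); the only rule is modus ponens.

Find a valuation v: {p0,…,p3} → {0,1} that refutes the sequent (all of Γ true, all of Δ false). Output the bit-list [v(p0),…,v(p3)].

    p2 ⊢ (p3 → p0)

Truth-table refutation:
  v=0000: Γ:[p2=F] Δ:[(p3 → p0)=T] refutes=False
  v=0001: Γ:[p2=F] Δ:[(p3 → p0)=F] refutes=False
  v=0010: Γ:[p2=T] Δ:[(p3 → p0)=T] refutes=False
  v=0011: Γ:[p2=T] Δ:[(p3 → p0)=F] refutes=True  ← countermodel

Result: [0, 0, 1, 1]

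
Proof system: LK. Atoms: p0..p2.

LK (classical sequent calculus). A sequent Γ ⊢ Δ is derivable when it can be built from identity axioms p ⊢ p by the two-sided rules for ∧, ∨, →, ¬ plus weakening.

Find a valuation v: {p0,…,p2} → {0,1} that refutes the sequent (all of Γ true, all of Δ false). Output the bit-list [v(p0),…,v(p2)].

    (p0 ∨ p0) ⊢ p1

Truth-table refutation:
  v=000: Γ:[(p0 ∨ p0)=F] Δ:[p1=F] refutes=False
  v=001: Γ:[(p0 ∨ p0)=F] Δ:[p1=F] refutes=False
  v=010: Γ:[(p0 ∨ p0)=F] Δ:[p1=T] refutes=False
  v=011: Γ:[(p0 ∨ p0)=F] Δ:[p1=T] refutes=False
  v=100: Γ:[(p0 ∨ p0)=T] Δ:[p1=F] refutes=True  ← countermodel

Result: [1, 0, 0]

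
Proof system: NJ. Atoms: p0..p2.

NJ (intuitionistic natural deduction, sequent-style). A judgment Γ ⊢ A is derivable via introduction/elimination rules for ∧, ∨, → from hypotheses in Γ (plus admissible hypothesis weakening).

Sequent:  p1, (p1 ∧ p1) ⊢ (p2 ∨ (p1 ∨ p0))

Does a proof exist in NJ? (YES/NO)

Derivation trace:
[Wk] p1, (p1 ∧ p1) ⊢ (p2 ∨ (p1 ∨ p0))
  [∨I₂] p1 ⊢ (p2 ∨ (p1 ∨ p0))
    [∨I₁] p1 ⊢ (p1 ∨ p0)
      [Ax] p1 ⊢ p1

Result: YES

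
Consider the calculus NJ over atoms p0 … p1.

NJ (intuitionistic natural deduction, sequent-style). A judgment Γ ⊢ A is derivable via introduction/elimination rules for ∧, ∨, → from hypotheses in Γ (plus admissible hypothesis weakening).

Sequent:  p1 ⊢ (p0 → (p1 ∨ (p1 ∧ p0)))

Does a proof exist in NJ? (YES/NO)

Derivation (root first):
[→I] p1 ⊢ (p0 → (p1 ∨ (p1 ∧ p0)))
  [∨I₂] p1, p0 ⊢ (p1 ∨ (p1 ∧ p0))
    [∧I] p1, p0 ⊢ (p1 ∧ p0)
      [Ax] p1 ⊢ p1
      [Ax] p0 ⊢ p0

Result: YES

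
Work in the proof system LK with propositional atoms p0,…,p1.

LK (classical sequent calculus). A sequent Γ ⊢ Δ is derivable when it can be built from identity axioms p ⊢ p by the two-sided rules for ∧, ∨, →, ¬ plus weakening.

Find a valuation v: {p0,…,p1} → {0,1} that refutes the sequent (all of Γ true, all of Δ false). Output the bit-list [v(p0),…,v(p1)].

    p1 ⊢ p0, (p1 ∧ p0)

Search for a countermodel by truth-table:
  v=00: Γ:[p1=F] Δ:[p0=F, (p1 ∧ p0)=F] refutes=False
  v=01: Γ:[p1=T] Δ:[p0=F, (p1 ∧ p0)=F] refutes=True  ← countermodel

Result: [0, 1]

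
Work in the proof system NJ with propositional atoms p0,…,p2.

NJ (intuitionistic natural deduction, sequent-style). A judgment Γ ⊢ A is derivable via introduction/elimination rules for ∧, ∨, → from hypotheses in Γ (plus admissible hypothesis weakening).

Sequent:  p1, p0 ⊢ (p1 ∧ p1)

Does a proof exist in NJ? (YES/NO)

Derivation (root first):
[∧I] p1, p0 ⊢ (p1 ∧ p1)
  [Ax] p1 ⊢ p1
  [Wk] p1, p0 ⊢ p1
    [Ax] p1 ⊢ p1

Result: YES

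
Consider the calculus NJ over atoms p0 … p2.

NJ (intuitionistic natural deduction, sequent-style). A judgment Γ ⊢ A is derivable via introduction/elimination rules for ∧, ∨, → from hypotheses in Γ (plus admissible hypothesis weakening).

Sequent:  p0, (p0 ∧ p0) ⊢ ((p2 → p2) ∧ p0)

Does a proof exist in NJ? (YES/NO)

Derivation trace:
[Wk] p0, (p0 ∧ p0) ⊢ ((p2 → p2) ∧ p0)
  [∧I] p0 ⊢ ((p2 → p2) ∧ p0)
    [→I]  ⊢ (p2 → p2)
      [Ax] p2 ⊢ p2
    [Ax] p0 ⊢ p0

Result: YES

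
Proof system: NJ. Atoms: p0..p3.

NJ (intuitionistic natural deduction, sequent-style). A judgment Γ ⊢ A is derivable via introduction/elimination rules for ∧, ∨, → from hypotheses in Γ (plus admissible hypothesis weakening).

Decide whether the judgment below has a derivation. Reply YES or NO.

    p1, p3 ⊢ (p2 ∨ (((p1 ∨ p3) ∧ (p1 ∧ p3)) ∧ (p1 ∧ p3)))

Derivation trace:
[∨I₂] p1, p3 ⊢ (p2 ∨ (((p1 ∨ p3) ∧ (p1 ∧ p3)) ∧ (p1 ∧ p3)))
  [∧I] p1, p3 ⊢ (((p1 ∨ p3) ∧ (p1 ∧ p3)) ∧ (p1 ∧ p3))
    [∧I] p1, p3 ⊢ ((p1 ∨ p3) ∧ (p1 ∧ p3))
      [∨I₂] p3 ⊢ (p1 ∨ p3)
        [Ax] p3 ⊢ p3
      [∧I] p1, p3 ⊢ (p1 ∧ p3)
        [Ax] p1 ⊢ p1
        [Ax] p3 ⊢ p3
    [∧I] p1, p3 ⊢ (p1 ∧ p3)
      [Ax] p1 ⊢ p1
      [Ax] p3 ⊢ p3

Result: YES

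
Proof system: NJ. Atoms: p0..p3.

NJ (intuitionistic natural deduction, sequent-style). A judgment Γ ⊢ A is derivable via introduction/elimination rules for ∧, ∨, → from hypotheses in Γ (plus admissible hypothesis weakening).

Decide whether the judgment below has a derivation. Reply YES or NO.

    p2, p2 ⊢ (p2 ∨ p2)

Derivation (root first):
[∨I₁] p2, p2 ⊢ (p2 ∨ p2)
  [Wk] p2, p2 ⊢ p2
    [Ax] p2 ⊢ p2

Result: YES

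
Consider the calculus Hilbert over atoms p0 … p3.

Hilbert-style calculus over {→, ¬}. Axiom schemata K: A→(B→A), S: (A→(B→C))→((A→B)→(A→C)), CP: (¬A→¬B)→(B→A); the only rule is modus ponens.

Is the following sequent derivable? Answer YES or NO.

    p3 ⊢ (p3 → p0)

Enumerate valuations to refute Γ ⊢ Δ:
  v=0000: Γ:[p3=F] Δ:[(p3 → p0)=T] refutes=False
  v=0001: Γ:[p3=T] Δ:[(p3 → p0)=F] refutes=True  ← countermodel

Result: NO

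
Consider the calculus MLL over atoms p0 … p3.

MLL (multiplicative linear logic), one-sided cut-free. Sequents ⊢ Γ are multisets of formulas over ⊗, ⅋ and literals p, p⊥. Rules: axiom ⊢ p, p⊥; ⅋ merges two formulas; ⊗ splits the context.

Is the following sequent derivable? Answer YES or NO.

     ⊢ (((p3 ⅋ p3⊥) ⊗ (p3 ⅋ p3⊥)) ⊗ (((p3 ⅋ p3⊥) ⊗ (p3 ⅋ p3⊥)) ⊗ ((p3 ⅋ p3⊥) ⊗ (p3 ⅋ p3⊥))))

Derivation trace:
[⊗]  ⊢ (((p3 ⅋ p3⊥) ⊗ (p3 ⅋ p3⊥)) ⊗ (((p3 ⅋ p3⊥) ⊗ (p3 ⅋ p3⊥)) ⊗ ((p3 ⅋ p3⊥) ⊗ (p3 ⅋ p3⊥))))
  [⊗]  ⊢ ((p3 ⅋ p3⊥) ⊗ (p3 ⅋ p3⊥))
    [⅋]  ⊢ (p3 ⅋ p3⊥)
      [Ax]  ⊢ p3, p3⊥
    [⅋]  ⊢ (p3 ⅋ p3⊥)
      [Ax]  ⊢ p3, p3⊥
  [⊗]  ⊢ (((p3 ⅋ p3⊥) ⊗ (p3 ⅋ p3⊥)) ⊗ ((p3 ⅋ p3⊥) ⊗ (p3 ⅋ p3⊥)))
    [⊗]  ⊢ ((p3 ⅋ p3⊥) ⊗ (p3 ⅋ p3⊥))
      [⅋]  ⊢ (p3 ⅋ p3⊥)
        [Ax]  ⊢ p3, p3⊥
      [⅋]  ⊢ (p3 ⅋ p3⊥)
        [Ax]  ⊢ p3, p3⊥
    [⊗]  ⊢ ((p3 ⅋ p3⊥) ⊗ (p3 ⅋ p3⊥))
      [⅋]  ⊢ (p3 ⅋ p3⊥)
        [Ax]  ⊢ p3, p3⊥
      [⅋]  ⊢ (p3 ⅋ p3⊥)
        [Ax]  ⊢ p3, p3⊥

Result: YES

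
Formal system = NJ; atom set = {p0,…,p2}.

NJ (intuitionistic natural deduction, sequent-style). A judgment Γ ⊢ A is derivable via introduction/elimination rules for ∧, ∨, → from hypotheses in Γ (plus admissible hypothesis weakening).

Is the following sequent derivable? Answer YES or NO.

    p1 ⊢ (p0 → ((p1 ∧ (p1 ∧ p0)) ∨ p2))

Derivation trace:
[→I] p1 ⊢ (p0 → ((p1 ∧ (p1 ∧ p0)) ∨ p2))
  [∨I₁] p1, p0 ⊢ ((p1 ∧ (p1 ∧ p0)) ∨ p2)
    [∧I] p1, p0 ⊢ (p1 ∧ (p1 ∧ p0))
      [Ax] p1 ⊢ p1
      [∧I] p1, p0 ⊢ (p1 ∧ p0)
        [Ax] p1 ⊢ p1
        [Ax] p0 ⊢ p0

Result: YES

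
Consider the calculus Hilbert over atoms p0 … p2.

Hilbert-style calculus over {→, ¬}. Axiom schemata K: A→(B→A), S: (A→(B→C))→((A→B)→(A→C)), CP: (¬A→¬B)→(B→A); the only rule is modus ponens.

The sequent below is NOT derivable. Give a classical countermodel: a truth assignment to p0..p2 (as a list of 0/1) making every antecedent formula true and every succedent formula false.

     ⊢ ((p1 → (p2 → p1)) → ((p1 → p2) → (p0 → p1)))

Enumerate valuations to refute Γ ⊢ Δ:
  v=000: Γ:[] Δ:[((p1 → (p2 → p1)) → ((p1 → p2) → (p0 → p1)))=T] refutes=False
  v=001: Γ:[] Δ:[((p1 → (p2 → p1)) → ((p1 → p2) → (p0 → p1)))=T] refutes=False
  v=010: Γ:[] Δ:[((p1 → (p2 → p1)) → ((p1 → p2) → (p0 → p1)))=T] refutes=False
  v=011: Γ:[] Δ:[((p1 → (p2 → p1)) → ((p1 → p2) → (p0 → p1)))=T] refutes=False
  v=100: Γ:[] Δ:[((p1 → (p2 → p1)) → ((p1 → p2) → (p0 → p1)))=F] refutes=True  ← countermodel

Result: [1, 0, 0]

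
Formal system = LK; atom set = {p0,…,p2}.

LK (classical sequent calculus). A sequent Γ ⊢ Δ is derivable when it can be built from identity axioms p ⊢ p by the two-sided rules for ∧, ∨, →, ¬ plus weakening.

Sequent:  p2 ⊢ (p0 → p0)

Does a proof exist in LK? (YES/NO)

Proof tree:
[WL] p2 ⊢ (p0 → p0)
  [→R]  ⊢ (p0 → p0)
    [Ax] p0 ⊢ p0

Result: YES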